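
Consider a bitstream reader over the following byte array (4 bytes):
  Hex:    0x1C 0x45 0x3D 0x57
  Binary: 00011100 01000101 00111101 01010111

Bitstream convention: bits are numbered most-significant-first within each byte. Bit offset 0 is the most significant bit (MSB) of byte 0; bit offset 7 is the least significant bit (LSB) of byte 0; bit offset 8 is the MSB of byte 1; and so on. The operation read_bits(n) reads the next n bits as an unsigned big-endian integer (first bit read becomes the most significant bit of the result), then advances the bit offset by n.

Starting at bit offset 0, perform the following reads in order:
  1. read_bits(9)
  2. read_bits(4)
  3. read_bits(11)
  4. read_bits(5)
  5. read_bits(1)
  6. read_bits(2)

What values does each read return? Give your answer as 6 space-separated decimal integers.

Answer: 56 8 1341 10 1 3

Derivation:
Read 1: bits[0:9] width=9 -> value=56 (bin 000111000); offset now 9 = byte 1 bit 1; 23 bits remain
Read 2: bits[9:13] width=4 -> value=8 (bin 1000); offset now 13 = byte 1 bit 5; 19 bits remain
Read 3: bits[13:24] width=11 -> value=1341 (bin 10100111101); offset now 24 = byte 3 bit 0; 8 bits remain
Read 4: bits[24:29] width=5 -> value=10 (bin 01010); offset now 29 = byte 3 bit 5; 3 bits remain
Read 5: bits[29:30] width=1 -> value=1 (bin 1); offset now 30 = byte 3 bit 6; 2 bits remain
Read 6: bits[30:32] width=2 -> value=3 (bin 11); offset now 32 = byte 4 bit 0; 0 bits remain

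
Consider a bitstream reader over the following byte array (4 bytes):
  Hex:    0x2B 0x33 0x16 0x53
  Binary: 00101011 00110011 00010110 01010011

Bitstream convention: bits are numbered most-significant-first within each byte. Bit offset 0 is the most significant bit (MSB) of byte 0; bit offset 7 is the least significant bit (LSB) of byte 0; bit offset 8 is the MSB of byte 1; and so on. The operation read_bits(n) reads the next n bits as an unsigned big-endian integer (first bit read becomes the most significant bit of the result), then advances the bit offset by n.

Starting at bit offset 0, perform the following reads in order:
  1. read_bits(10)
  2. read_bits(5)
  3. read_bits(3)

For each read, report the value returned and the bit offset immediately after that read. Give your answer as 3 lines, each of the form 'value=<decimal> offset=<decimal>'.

Answer: value=172 offset=10
value=25 offset=15
value=4 offset=18

Derivation:
Read 1: bits[0:10] width=10 -> value=172 (bin 0010101100); offset now 10 = byte 1 bit 2; 22 bits remain
Read 2: bits[10:15] width=5 -> value=25 (bin 11001); offset now 15 = byte 1 bit 7; 17 bits remain
Read 3: bits[15:18] width=3 -> value=4 (bin 100); offset now 18 = byte 2 bit 2; 14 bits remain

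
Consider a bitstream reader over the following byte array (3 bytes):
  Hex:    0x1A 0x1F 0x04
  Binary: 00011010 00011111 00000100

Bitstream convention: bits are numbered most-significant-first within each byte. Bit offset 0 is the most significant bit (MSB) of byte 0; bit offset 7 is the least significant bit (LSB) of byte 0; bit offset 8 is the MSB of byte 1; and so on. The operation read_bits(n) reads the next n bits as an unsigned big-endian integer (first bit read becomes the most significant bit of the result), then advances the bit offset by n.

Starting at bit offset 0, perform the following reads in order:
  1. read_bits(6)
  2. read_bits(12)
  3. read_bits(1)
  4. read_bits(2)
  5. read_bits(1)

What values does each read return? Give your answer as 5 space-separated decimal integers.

Answer: 6 2172 0 0 1

Derivation:
Read 1: bits[0:6] width=6 -> value=6 (bin 000110); offset now 6 = byte 0 bit 6; 18 bits remain
Read 2: bits[6:18] width=12 -> value=2172 (bin 100001111100); offset now 18 = byte 2 bit 2; 6 bits remain
Read 3: bits[18:19] width=1 -> value=0 (bin 0); offset now 19 = byte 2 bit 3; 5 bits remain
Read 4: bits[19:21] width=2 -> value=0 (bin 00); offset now 21 = byte 2 bit 5; 3 bits remain
Read 5: bits[21:22] width=1 -> value=1 (bin 1); offset now 22 = byte 2 bit 6; 2 bits remain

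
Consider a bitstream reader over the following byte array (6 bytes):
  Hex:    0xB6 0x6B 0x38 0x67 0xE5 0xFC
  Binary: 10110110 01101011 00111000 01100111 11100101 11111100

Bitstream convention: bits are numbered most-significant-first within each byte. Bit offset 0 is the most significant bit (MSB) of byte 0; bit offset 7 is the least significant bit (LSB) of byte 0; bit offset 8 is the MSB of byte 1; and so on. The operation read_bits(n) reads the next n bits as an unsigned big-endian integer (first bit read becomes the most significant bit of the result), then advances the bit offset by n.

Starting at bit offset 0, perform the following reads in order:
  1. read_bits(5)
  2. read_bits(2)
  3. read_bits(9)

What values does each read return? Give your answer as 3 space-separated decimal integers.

Answer: 22 3 107

Derivation:
Read 1: bits[0:5] width=5 -> value=22 (bin 10110); offset now 5 = byte 0 bit 5; 43 bits remain
Read 2: bits[5:7] width=2 -> value=3 (bin 11); offset now 7 = byte 0 bit 7; 41 bits remain
Read 3: bits[7:16] width=9 -> value=107 (bin 001101011); offset now 16 = byte 2 bit 0; 32 bits remain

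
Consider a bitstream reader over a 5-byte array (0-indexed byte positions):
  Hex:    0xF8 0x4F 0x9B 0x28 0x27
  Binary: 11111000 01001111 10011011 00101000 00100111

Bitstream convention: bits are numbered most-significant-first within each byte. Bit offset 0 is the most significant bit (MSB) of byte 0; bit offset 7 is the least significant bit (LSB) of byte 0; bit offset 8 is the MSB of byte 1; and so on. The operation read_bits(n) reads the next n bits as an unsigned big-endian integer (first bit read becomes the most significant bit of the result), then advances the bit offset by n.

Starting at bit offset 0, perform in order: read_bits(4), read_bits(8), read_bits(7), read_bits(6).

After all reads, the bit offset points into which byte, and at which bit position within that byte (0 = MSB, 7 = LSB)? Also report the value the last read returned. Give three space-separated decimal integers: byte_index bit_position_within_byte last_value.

Read 1: bits[0:4] width=4 -> value=15 (bin 1111); offset now 4 = byte 0 bit 4; 36 bits remain
Read 2: bits[4:12] width=8 -> value=132 (bin 10000100); offset now 12 = byte 1 bit 4; 28 bits remain
Read 3: bits[12:19] width=7 -> value=124 (bin 1111100); offset now 19 = byte 2 bit 3; 21 bits remain
Read 4: bits[19:25] width=6 -> value=54 (bin 110110); offset now 25 = byte 3 bit 1; 15 bits remain

Answer: 3 1 54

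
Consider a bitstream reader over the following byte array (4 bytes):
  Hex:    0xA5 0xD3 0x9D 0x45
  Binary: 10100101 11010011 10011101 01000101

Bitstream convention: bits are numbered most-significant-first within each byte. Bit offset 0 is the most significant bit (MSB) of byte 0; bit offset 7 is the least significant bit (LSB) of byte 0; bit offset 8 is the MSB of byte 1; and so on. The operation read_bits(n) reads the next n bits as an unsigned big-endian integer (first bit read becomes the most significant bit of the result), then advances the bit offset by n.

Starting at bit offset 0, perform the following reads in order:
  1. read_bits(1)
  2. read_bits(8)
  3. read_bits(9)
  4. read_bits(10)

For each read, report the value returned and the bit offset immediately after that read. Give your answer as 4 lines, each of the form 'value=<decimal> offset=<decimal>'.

Answer: value=1 offset=1
value=75 offset=9
value=334 offset=18
value=468 offset=28

Derivation:
Read 1: bits[0:1] width=1 -> value=1 (bin 1); offset now 1 = byte 0 bit 1; 31 bits remain
Read 2: bits[1:9] width=8 -> value=75 (bin 01001011); offset now 9 = byte 1 bit 1; 23 bits remain
Read 3: bits[9:18] width=9 -> value=334 (bin 101001110); offset now 18 = byte 2 bit 2; 14 bits remain
Read 4: bits[18:28] width=10 -> value=468 (bin 0111010100); offset now 28 = byte 3 bit 4; 4 bits remain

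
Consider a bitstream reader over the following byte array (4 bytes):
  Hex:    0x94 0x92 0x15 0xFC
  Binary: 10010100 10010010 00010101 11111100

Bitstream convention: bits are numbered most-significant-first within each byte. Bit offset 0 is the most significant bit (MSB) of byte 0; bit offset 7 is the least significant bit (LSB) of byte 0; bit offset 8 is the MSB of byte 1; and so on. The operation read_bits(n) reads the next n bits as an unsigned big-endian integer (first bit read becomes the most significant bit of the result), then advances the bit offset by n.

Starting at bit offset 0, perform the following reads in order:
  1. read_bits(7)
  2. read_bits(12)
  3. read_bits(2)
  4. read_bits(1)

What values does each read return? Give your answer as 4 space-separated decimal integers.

Answer: 74 1168 2 1

Derivation:
Read 1: bits[0:7] width=7 -> value=74 (bin 1001010); offset now 7 = byte 0 bit 7; 25 bits remain
Read 2: bits[7:19] width=12 -> value=1168 (bin 010010010000); offset now 19 = byte 2 bit 3; 13 bits remain
Read 3: bits[19:21] width=2 -> value=2 (bin 10); offset now 21 = byte 2 bit 5; 11 bits remain
Read 4: bits[21:22] width=1 -> value=1 (bin 1); offset now 22 = byte 2 bit 6; 10 bits remain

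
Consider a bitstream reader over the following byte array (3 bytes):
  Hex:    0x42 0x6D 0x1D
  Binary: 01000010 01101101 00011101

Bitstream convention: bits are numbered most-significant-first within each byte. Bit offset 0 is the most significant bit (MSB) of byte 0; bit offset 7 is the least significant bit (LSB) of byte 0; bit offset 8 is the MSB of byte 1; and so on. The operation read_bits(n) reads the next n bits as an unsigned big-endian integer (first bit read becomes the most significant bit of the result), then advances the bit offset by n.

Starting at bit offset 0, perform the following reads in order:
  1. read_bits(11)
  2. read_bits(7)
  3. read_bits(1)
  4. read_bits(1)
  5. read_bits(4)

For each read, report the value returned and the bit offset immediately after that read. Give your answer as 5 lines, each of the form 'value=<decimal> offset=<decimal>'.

Read 1: bits[0:11] width=11 -> value=531 (bin 01000010011); offset now 11 = byte 1 bit 3; 13 bits remain
Read 2: bits[11:18] width=7 -> value=52 (bin 0110100); offset now 18 = byte 2 bit 2; 6 bits remain
Read 3: bits[18:19] width=1 -> value=0 (bin 0); offset now 19 = byte 2 bit 3; 5 bits remain
Read 4: bits[19:20] width=1 -> value=1 (bin 1); offset now 20 = byte 2 bit 4; 4 bits remain
Read 5: bits[20:24] width=4 -> value=13 (bin 1101); offset now 24 = byte 3 bit 0; 0 bits remain

Answer: value=531 offset=11
value=52 offset=18
value=0 offset=19
value=1 offset=20
value=13 offset=24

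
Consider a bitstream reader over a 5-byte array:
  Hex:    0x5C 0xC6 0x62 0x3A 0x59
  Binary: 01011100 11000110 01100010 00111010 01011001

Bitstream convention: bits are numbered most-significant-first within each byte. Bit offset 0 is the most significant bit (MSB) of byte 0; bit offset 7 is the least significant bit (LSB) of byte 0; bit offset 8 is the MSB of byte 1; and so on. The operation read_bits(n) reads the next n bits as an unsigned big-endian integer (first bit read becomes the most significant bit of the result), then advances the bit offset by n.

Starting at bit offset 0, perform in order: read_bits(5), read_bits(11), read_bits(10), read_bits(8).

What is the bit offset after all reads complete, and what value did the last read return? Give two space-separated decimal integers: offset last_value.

Read 1: bits[0:5] width=5 -> value=11 (bin 01011); offset now 5 = byte 0 bit 5; 35 bits remain
Read 2: bits[5:16] width=11 -> value=1222 (bin 10011000110); offset now 16 = byte 2 bit 0; 24 bits remain
Read 3: bits[16:26] width=10 -> value=392 (bin 0110001000); offset now 26 = byte 3 bit 2; 14 bits remain
Read 4: bits[26:34] width=8 -> value=233 (bin 11101001); offset now 34 = byte 4 bit 2; 6 bits remain

Answer: 34 233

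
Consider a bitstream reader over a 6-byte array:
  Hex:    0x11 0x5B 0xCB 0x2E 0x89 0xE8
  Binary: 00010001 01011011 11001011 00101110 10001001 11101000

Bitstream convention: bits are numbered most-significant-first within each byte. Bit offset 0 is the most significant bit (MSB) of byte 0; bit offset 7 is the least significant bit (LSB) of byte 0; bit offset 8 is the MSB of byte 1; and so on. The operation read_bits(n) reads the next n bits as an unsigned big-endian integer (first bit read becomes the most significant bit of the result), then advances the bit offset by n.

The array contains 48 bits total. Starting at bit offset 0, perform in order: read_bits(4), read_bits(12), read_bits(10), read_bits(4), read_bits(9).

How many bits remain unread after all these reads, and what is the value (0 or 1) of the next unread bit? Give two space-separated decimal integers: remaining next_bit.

Answer: 9 1

Derivation:
Read 1: bits[0:4] width=4 -> value=1 (bin 0001); offset now 4 = byte 0 bit 4; 44 bits remain
Read 2: bits[4:16] width=12 -> value=347 (bin 000101011011); offset now 16 = byte 2 bit 0; 32 bits remain
Read 3: bits[16:26] width=10 -> value=812 (bin 1100101100); offset now 26 = byte 3 bit 2; 22 bits remain
Read 4: bits[26:30] width=4 -> value=11 (bin 1011); offset now 30 = byte 3 bit 6; 18 bits remain
Read 5: bits[30:39] width=9 -> value=324 (bin 101000100); offset now 39 = byte 4 bit 7; 9 bits remain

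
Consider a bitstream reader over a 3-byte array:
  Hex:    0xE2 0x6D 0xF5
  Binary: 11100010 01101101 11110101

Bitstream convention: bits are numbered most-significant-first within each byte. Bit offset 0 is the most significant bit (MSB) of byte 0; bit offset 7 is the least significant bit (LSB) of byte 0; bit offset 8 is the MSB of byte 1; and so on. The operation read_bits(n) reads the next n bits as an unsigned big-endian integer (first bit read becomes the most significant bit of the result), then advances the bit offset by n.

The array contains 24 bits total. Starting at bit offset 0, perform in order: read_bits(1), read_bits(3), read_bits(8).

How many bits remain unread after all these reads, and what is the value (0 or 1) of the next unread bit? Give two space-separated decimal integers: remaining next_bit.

Read 1: bits[0:1] width=1 -> value=1 (bin 1); offset now 1 = byte 0 bit 1; 23 bits remain
Read 2: bits[1:4] width=3 -> value=6 (bin 110); offset now 4 = byte 0 bit 4; 20 bits remain
Read 3: bits[4:12] width=8 -> value=38 (bin 00100110); offset now 12 = byte 1 bit 4; 12 bits remain

Answer: 12 1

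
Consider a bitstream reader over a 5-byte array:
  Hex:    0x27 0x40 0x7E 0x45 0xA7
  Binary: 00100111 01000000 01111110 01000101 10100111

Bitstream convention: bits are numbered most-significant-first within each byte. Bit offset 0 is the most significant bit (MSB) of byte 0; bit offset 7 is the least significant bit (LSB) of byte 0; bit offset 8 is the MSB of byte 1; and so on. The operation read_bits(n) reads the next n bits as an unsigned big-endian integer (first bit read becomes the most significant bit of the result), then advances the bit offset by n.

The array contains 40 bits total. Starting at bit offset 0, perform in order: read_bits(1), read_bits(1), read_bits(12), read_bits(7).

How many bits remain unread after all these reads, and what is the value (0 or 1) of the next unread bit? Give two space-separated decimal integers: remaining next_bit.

Answer: 19 1

Derivation:
Read 1: bits[0:1] width=1 -> value=0 (bin 0); offset now 1 = byte 0 bit 1; 39 bits remain
Read 2: bits[1:2] width=1 -> value=0 (bin 0); offset now 2 = byte 0 bit 2; 38 bits remain
Read 3: bits[2:14] width=12 -> value=2512 (bin 100111010000); offset now 14 = byte 1 bit 6; 26 bits remain
Read 4: bits[14:21] width=7 -> value=15 (bin 0001111); offset now 21 = byte 2 bit 5; 19 bits remain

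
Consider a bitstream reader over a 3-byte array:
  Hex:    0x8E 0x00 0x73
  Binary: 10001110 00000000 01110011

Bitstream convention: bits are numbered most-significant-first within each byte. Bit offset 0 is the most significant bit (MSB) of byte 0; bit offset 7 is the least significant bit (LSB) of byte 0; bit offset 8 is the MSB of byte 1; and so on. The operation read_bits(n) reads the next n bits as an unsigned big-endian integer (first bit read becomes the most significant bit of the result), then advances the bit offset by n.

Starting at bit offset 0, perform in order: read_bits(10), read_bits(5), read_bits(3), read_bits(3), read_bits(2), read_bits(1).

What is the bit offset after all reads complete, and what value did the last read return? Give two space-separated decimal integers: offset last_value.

Answer: 24 1

Derivation:
Read 1: bits[0:10] width=10 -> value=568 (bin 1000111000); offset now 10 = byte 1 bit 2; 14 bits remain
Read 2: bits[10:15] width=5 -> value=0 (bin 00000); offset now 15 = byte 1 bit 7; 9 bits remain
Read 3: bits[15:18] width=3 -> value=1 (bin 001); offset now 18 = byte 2 bit 2; 6 bits remain
Read 4: bits[18:21] width=3 -> value=6 (bin 110); offset now 21 = byte 2 bit 5; 3 bits remain
Read 5: bits[21:23] width=2 -> value=1 (bin 01); offset now 23 = byte 2 bit 7; 1 bits remain
Read 6: bits[23:24] width=1 -> value=1 (bin 1); offset now 24 = byte 3 bit 0; 0 bits remain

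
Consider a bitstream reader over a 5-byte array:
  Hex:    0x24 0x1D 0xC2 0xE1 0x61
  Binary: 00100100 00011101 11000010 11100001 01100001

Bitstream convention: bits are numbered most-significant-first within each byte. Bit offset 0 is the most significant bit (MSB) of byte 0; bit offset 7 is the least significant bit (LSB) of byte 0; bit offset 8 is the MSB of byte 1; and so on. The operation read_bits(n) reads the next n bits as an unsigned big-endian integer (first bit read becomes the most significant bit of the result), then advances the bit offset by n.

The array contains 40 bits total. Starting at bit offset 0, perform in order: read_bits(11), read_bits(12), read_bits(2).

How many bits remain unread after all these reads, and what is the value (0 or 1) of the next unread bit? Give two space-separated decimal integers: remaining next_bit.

Read 1: bits[0:11] width=11 -> value=288 (bin 00100100000); offset now 11 = byte 1 bit 3; 29 bits remain
Read 2: bits[11:23] width=12 -> value=3809 (bin 111011100001); offset now 23 = byte 2 bit 7; 17 bits remain
Read 3: bits[23:25] width=2 -> value=1 (bin 01); offset now 25 = byte 3 bit 1; 15 bits remain

Answer: 15 1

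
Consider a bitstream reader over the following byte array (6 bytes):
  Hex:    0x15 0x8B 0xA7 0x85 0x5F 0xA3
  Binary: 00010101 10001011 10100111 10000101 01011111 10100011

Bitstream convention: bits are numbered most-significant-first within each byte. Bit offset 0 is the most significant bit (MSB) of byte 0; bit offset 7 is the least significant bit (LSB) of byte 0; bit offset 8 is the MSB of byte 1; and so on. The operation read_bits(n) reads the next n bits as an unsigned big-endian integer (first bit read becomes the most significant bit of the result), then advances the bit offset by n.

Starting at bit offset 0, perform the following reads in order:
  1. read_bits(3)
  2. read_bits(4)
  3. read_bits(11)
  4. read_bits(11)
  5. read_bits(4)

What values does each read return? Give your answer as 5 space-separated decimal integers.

Read 1: bits[0:3] width=3 -> value=0 (bin 000); offset now 3 = byte 0 bit 3; 45 bits remain
Read 2: bits[3:7] width=4 -> value=10 (bin 1010); offset now 7 = byte 0 bit 7; 41 bits remain
Read 3: bits[7:18] width=11 -> value=1582 (bin 11000101110); offset now 18 = byte 2 bit 2; 30 bits remain
Read 4: bits[18:29] width=11 -> value=1264 (bin 10011110000); offset now 29 = byte 3 bit 5; 19 bits remain
Read 5: bits[29:33] width=4 -> value=10 (bin 1010); offset now 33 = byte 4 bit 1; 15 bits remain

Answer: 0 10 1582 1264 10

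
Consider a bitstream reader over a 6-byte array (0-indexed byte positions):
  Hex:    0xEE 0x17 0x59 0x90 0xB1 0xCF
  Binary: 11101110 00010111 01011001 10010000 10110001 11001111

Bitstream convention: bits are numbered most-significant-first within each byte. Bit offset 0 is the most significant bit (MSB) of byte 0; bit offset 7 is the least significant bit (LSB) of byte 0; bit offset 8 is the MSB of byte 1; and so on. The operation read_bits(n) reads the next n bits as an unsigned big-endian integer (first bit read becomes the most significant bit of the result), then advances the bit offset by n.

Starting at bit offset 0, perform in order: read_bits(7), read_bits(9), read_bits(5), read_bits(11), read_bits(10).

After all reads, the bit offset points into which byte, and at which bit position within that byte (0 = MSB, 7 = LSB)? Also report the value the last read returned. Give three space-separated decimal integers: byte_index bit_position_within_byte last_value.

Read 1: bits[0:7] width=7 -> value=119 (bin 1110111); offset now 7 = byte 0 bit 7; 41 bits remain
Read 2: bits[7:16] width=9 -> value=23 (bin 000010111); offset now 16 = byte 2 bit 0; 32 bits remain
Read 3: bits[16:21] width=5 -> value=11 (bin 01011); offset now 21 = byte 2 bit 5; 27 bits remain
Read 4: bits[21:32] width=11 -> value=400 (bin 00110010000); offset now 32 = byte 4 bit 0; 16 bits remain
Read 5: bits[32:42] width=10 -> value=711 (bin 1011000111); offset now 42 = byte 5 bit 2; 6 bits remain

Answer: 5 2 711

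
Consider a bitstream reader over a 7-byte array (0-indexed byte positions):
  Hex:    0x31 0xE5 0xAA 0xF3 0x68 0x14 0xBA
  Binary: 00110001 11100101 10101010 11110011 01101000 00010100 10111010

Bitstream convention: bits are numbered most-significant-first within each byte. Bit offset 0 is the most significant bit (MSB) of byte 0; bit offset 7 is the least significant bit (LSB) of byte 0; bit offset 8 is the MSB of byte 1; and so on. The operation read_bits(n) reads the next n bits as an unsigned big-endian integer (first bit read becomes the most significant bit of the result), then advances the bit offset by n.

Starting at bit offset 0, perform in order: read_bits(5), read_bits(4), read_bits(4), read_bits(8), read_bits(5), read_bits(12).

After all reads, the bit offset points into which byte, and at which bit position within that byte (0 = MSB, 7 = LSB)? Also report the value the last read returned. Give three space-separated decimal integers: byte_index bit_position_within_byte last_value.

Read 1: bits[0:5] width=5 -> value=6 (bin 00110); offset now 5 = byte 0 bit 5; 51 bits remain
Read 2: bits[5:9] width=4 -> value=3 (bin 0011); offset now 9 = byte 1 bit 1; 47 bits remain
Read 3: bits[9:13] width=4 -> value=12 (bin 1100); offset now 13 = byte 1 bit 5; 43 bits remain
Read 4: bits[13:21] width=8 -> value=181 (bin 10110101); offset now 21 = byte 2 bit 5; 35 bits remain
Read 5: bits[21:26] width=5 -> value=11 (bin 01011); offset now 26 = byte 3 bit 2; 30 bits remain
Read 6: bits[26:38] width=12 -> value=3290 (bin 110011011010); offset now 38 = byte 4 bit 6; 18 bits remain

Answer: 4 6 3290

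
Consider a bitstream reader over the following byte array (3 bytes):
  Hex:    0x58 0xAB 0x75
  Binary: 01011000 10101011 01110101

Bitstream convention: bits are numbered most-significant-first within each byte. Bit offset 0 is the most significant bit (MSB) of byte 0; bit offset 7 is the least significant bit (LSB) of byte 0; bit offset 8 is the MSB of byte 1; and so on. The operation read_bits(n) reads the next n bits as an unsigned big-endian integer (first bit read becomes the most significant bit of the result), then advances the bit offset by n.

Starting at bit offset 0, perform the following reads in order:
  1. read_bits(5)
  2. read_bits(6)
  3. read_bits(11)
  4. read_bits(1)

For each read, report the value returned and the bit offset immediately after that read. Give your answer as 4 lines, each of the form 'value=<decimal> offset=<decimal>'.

Answer: value=11 offset=5
value=5 offset=11
value=733 offset=22
value=0 offset=23

Derivation:
Read 1: bits[0:5] width=5 -> value=11 (bin 01011); offset now 5 = byte 0 bit 5; 19 bits remain
Read 2: bits[5:11] width=6 -> value=5 (bin 000101); offset now 11 = byte 1 bit 3; 13 bits remain
Read 3: bits[11:22] width=11 -> value=733 (bin 01011011101); offset now 22 = byte 2 bit 6; 2 bits remain
Read 4: bits[22:23] width=1 -> value=0 (bin 0); offset now 23 = byte 2 bit 7; 1 bits remain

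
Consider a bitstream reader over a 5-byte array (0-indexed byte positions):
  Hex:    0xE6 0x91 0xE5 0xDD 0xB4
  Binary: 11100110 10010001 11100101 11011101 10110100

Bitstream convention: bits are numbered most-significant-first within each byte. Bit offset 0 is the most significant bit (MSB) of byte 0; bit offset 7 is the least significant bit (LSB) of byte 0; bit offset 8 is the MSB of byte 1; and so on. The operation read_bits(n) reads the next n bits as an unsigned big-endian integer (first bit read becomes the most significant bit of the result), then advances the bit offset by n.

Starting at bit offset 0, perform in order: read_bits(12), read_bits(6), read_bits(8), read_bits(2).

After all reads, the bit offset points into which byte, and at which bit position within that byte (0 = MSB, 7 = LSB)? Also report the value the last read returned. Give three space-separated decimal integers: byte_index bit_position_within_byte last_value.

Read 1: bits[0:12] width=12 -> value=3689 (bin 111001101001); offset now 12 = byte 1 bit 4; 28 bits remain
Read 2: bits[12:18] width=6 -> value=7 (bin 000111); offset now 18 = byte 2 bit 2; 22 bits remain
Read 3: bits[18:26] width=8 -> value=151 (bin 10010111); offset now 26 = byte 3 bit 2; 14 bits remain
Read 4: bits[26:28] width=2 -> value=1 (bin 01); offset now 28 = byte 3 bit 4; 12 bits remain

Answer: 3 4 1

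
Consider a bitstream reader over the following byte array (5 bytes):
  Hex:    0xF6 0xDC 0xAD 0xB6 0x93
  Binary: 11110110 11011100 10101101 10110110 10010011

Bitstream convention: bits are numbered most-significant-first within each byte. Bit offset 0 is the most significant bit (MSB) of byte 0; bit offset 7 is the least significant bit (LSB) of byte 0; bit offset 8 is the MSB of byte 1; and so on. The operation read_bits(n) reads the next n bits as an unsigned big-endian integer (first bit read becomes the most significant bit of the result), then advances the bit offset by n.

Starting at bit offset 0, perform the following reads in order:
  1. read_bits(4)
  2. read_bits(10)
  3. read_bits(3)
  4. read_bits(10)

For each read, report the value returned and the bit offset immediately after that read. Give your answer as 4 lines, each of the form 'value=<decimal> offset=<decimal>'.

Read 1: bits[0:4] width=4 -> value=15 (bin 1111); offset now 4 = byte 0 bit 4; 36 bits remain
Read 2: bits[4:14] width=10 -> value=439 (bin 0110110111); offset now 14 = byte 1 bit 6; 26 bits remain
Read 3: bits[14:17] width=3 -> value=1 (bin 001); offset now 17 = byte 2 bit 1; 23 bits remain
Read 4: bits[17:27] width=10 -> value=365 (bin 0101101101); offset now 27 = byte 3 bit 3; 13 bits remain

Answer: value=15 offset=4
value=439 offset=14
value=1 offset=17
value=365 offset=27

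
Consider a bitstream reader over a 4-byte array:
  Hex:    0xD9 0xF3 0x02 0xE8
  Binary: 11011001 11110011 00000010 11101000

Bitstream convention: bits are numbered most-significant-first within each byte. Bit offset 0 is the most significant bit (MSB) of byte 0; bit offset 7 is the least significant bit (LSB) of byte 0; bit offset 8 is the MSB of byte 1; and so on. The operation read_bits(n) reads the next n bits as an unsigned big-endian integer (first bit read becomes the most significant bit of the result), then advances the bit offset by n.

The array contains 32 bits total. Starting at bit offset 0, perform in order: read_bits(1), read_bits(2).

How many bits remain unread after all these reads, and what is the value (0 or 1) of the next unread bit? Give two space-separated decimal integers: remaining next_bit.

Answer: 29 1

Derivation:
Read 1: bits[0:1] width=1 -> value=1 (bin 1); offset now 1 = byte 0 bit 1; 31 bits remain
Read 2: bits[1:3] width=2 -> value=2 (bin 10); offset now 3 = byte 0 bit 3; 29 bits remain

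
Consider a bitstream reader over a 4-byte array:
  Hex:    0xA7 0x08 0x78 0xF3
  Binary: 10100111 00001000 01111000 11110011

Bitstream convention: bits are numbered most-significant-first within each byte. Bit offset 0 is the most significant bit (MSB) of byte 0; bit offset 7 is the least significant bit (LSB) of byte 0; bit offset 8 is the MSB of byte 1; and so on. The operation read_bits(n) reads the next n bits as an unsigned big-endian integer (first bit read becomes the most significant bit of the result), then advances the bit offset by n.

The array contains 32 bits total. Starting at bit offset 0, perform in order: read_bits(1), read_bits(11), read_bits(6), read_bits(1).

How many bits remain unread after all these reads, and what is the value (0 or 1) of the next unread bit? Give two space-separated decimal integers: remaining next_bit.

Answer: 13 1

Derivation:
Read 1: bits[0:1] width=1 -> value=1 (bin 1); offset now 1 = byte 0 bit 1; 31 bits remain
Read 2: bits[1:12] width=11 -> value=624 (bin 01001110000); offset now 12 = byte 1 bit 4; 20 bits remain
Read 3: bits[12:18] width=6 -> value=33 (bin 100001); offset now 18 = byte 2 bit 2; 14 bits remain
Read 4: bits[18:19] width=1 -> value=1 (bin 1); offset now 19 = byte 2 bit 3; 13 bits remain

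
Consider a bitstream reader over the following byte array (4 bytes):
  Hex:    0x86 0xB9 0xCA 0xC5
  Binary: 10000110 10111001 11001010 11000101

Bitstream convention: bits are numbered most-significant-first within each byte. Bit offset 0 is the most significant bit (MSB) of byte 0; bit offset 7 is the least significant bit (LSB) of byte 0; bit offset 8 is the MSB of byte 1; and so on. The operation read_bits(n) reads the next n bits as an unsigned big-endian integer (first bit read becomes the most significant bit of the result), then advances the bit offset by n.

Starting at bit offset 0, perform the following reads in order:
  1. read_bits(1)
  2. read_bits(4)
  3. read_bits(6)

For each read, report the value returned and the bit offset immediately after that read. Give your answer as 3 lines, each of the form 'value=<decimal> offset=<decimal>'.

Answer: value=1 offset=1
value=0 offset=5
value=53 offset=11

Derivation:
Read 1: bits[0:1] width=1 -> value=1 (bin 1); offset now 1 = byte 0 bit 1; 31 bits remain
Read 2: bits[1:5] width=4 -> value=0 (bin 0000); offset now 5 = byte 0 bit 5; 27 bits remain
Read 3: bits[5:11] width=6 -> value=53 (bin 110101); offset now 11 = byte 1 bit 3; 21 bits remain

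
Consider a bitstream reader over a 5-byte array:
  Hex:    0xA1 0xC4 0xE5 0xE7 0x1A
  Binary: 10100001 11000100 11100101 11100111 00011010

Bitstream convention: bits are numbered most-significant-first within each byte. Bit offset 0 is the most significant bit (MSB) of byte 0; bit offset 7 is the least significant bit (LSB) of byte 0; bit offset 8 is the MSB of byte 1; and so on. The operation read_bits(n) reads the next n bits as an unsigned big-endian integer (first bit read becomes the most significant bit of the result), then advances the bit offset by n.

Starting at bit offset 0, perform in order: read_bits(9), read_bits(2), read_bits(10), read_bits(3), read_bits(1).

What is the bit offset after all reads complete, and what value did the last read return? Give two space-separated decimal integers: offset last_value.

Answer: 25 1

Derivation:
Read 1: bits[0:9] width=9 -> value=323 (bin 101000011); offset now 9 = byte 1 bit 1; 31 bits remain
Read 2: bits[9:11] width=2 -> value=2 (bin 10); offset now 11 = byte 1 bit 3; 29 bits remain
Read 3: bits[11:21] width=10 -> value=156 (bin 0010011100); offset now 21 = byte 2 bit 5; 19 bits remain
Read 4: bits[21:24] width=3 -> value=5 (bin 101); offset now 24 = byte 3 bit 0; 16 bits remain
Read 5: bits[24:25] width=1 -> value=1 (bin 1); offset now 25 = byte 3 bit 1; 15 bits remain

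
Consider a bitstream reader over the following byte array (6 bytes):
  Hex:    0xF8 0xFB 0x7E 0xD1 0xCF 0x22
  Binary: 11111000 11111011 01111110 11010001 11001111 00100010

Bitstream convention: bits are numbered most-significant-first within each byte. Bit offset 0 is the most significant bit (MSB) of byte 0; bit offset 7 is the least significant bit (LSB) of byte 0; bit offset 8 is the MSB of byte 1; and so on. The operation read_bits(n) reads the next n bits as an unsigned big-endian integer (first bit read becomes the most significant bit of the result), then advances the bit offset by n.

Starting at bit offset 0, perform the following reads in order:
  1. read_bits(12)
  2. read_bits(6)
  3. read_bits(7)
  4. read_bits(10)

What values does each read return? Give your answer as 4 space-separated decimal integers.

Answer: 3983 45 125 654

Derivation:
Read 1: bits[0:12] width=12 -> value=3983 (bin 111110001111); offset now 12 = byte 1 bit 4; 36 bits remain
Read 2: bits[12:18] width=6 -> value=45 (bin 101101); offset now 18 = byte 2 bit 2; 30 bits remain
Read 3: bits[18:25] width=7 -> value=125 (bin 1111101); offset now 25 = byte 3 bit 1; 23 bits remain
Read 4: bits[25:35] width=10 -> value=654 (bin 1010001110); offset now 35 = byte 4 bit 3; 13 bits remain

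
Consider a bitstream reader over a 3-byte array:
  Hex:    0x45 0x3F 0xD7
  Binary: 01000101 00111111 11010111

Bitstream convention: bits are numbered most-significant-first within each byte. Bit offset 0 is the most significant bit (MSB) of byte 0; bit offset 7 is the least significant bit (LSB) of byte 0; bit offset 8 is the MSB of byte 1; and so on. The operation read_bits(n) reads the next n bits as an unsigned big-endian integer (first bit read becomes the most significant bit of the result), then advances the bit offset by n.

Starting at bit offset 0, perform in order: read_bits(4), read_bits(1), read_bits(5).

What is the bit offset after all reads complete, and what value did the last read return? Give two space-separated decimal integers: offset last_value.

Read 1: bits[0:4] width=4 -> value=4 (bin 0100); offset now 4 = byte 0 bit 4; 20 bits remain
Read 2: bits[4:5] width=1 -> value=0 (bin 0); offset now 5 = byte 0 bit 5; 19 bits remain
Read 3: bits[5:10] width=5 -> value=20 (bin 10100); offset now 10 = byte 1 bit 2; 14 bits remain

Answer: 10 20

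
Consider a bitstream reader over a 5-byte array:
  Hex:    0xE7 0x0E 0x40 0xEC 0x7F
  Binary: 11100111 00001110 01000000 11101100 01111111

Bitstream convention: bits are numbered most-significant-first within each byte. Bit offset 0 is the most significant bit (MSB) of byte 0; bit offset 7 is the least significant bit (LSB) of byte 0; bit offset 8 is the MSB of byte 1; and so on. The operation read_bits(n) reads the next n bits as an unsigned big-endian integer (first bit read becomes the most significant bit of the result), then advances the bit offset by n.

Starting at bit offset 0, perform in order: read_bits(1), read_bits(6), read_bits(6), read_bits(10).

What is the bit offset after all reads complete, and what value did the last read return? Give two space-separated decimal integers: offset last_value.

Read 1: bits[0:1] width=1 -> value=1 (bin 1); offset now 1 = byte 0 bit 1; 39 bits remain
Read 2: bits[1:7] width=6 -> value=51 (bin 110011); offset now 7 = byte 0 bit 7; 33 bits remain
Read 3: bits[7:13] width=6 -> value=33 (bin 100001); offset now 13 = byte 1 bit 5; 27 bits remain
Read 4: bits[13:23] width=10 -> value=800 (bin 1100100000); offset now 23 = byte 2 bit 7; 17 bits remain

Answer: 23 800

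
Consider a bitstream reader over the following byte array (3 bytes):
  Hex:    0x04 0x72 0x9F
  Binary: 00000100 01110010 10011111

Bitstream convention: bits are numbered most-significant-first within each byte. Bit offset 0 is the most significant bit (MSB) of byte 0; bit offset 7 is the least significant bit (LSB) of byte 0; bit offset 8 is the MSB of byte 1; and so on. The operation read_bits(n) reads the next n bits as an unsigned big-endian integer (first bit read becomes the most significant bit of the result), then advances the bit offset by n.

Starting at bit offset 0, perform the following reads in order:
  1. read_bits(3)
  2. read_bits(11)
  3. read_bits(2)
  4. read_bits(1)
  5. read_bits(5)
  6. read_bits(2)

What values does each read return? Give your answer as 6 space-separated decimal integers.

Read 1: bits[0:3] width=3 -> value=0 (bin 000); offset now 3 = byte 0 bit 3; 21 bits remain
Read 2: bits[3:14] width=11 -> value=284 (bin 00100011100); offset now 14 = byte 1 bit 6; 10 bits remain
Read 3: bits[14:16] width=2 -> value=2 (bin 10); offset now 16 = byte 2 bit 0; 8 bits remain
Read 4: bits[16:17] width=1 -> value=1 (bin 1); offset now 17 = byte 2 bit 1; 7 bits remain
Read 5: bits[17:22] width=5 -> value=7 (bin 00111); offset now 22 = byte 2 bit 6; 2 bits remain
Read 6: bits[22:24] width=2 -> value=3 (bin 11); offset now 24 = byte 3 bit 0; 0 bits remain

Answer: 0 284 2 1 7 3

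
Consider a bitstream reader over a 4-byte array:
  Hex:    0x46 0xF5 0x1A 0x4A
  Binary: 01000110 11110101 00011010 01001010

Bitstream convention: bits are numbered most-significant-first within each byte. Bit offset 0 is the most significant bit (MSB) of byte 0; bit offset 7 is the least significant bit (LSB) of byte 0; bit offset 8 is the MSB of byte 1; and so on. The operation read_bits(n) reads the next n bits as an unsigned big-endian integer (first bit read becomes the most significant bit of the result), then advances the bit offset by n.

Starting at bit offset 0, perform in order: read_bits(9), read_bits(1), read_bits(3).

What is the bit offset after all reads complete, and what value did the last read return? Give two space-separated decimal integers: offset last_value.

Answer: 13 6

Derivation:
Read 1: bits[0:9] width=9 -> value=141 (bin 010001101); offset now 9 = byte 1 bit 1; 23 bits remain
Read 2: bits[9:10] width=1 -> value=1 (bin 1); offset now 10 = byte 1 bit 2; 22 bits remain
Read 3: bits[10:13] width=3 -> value=6 (bin 110); offset now 13 = byte 1 bit 5; 19 bits remain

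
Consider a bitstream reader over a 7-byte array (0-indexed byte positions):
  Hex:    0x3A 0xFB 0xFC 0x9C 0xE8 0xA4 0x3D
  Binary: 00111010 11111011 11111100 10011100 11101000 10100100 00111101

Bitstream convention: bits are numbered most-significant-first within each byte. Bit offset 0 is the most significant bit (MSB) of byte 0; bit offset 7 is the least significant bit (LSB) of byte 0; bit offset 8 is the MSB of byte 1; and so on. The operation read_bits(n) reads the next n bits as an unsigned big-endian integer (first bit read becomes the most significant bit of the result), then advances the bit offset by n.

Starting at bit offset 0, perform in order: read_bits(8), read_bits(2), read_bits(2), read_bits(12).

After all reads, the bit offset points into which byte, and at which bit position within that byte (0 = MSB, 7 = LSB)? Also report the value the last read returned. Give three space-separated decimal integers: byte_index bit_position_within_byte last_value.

Answer: 3 0 3068

Derivation:
Read 1: bits[0:8] width=8 -> value=58 (bin 00111010); offset now 8 = byte 1 bit 0; 48 bits remain
Read 2: bits[8:10] width=2 -> value=3 (bin 11); offset now 10 = byte 1 bit 2; 46 bits remain
Read 3: bits[10:12] width=2 -> value=3 (bin 11); offset now 12 = byte 1 bit 4; 44 bits remain
Read 4: bits[12:24] width=12 -> value=3068 (bin 101111111100); offset now 24 = byte 3 bit 0; 32 bits remain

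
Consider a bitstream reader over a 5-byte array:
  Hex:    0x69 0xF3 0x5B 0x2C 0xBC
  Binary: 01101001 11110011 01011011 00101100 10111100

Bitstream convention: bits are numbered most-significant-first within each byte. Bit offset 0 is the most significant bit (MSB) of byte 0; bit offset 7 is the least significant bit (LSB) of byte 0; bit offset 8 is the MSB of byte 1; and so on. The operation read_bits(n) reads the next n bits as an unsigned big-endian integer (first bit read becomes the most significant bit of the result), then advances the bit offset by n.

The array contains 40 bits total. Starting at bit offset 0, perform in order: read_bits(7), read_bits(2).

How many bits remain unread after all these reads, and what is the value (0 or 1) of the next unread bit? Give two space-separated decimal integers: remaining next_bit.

Read 1: bits[0:7] width=7 -> value=52 (bin 0110100); offset now 7 = byte 0 bit 7; 33 bits remain
Read 2: bits[7:9] width=2 -> value=3 (bin 11); offset now 9 = byte 1 bit 1; 31 bits remain

Answer: 31 1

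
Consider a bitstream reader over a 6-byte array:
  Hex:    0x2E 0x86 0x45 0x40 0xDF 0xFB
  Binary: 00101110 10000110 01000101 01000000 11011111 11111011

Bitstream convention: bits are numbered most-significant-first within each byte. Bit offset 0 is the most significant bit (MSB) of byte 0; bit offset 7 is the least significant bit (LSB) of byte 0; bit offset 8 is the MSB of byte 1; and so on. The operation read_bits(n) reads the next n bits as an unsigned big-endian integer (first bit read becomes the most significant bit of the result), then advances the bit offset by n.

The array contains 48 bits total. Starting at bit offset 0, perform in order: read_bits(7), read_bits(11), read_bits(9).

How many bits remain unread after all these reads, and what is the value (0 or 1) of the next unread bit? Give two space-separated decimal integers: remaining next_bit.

Answer: 21 0

Derivation:
Read 1: bits[0:7] width=7 -> value=23 (bin 0010111); offset now 7 = byte 0 bit 7; 41 bits remain
Read 2: bits[7:18] width=11 -> value=537 (bin 01000011001); offset now 18 = byte 2 bit 2; 30 bits remain
Read 3: bits[18:27] width=9 -> value=42 (bin 000101010); offset now 27 = byte 3 bit 3; 21 bits remain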